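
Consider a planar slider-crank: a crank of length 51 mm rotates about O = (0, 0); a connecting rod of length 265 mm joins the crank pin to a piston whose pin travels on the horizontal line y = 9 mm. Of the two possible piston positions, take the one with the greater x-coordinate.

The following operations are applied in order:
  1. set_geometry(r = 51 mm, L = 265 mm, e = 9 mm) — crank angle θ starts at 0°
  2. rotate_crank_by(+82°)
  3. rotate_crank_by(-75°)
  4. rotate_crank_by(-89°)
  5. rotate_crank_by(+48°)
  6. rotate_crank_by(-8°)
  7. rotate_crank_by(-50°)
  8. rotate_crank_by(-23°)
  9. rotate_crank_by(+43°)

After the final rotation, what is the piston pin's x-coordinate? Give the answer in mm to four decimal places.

set_geometry: r = 51 mm, L = 265 mm, e = 9 mm; θ ← 0°
rotate_crank_by(+82°): θ ← 0° +82° = 82°
rotate_crank_by(-75°): θ ← 82° -75° = 7°
rotate_crank_by(-89°): θ ← 7° -89° = -82°
rotate_crank_by(+48°): θ ← -82° +48° = -34°
rotate_crank_by(-8°): θ ← -34° -8° = -42°
rotate_crank_by(-50°): θ ← -42° -50° = -92°
rotate_crank_by(-23°): θ ← -92° -23° = -115°
rotate_crank_by(+43°): θ ← -115° +43° = -72°
crank pin P = (r cos θ, r sin θ) = (15.759867, -48.503882)
h = r sin θ − e = -48.503882 − 9 = -57.503882
x = r cos θ + √(L² − h²) = 15.759867 + √(70225.0 − 3306.6965) = 15.759867 + 258.685723 = 274.445590

274.4456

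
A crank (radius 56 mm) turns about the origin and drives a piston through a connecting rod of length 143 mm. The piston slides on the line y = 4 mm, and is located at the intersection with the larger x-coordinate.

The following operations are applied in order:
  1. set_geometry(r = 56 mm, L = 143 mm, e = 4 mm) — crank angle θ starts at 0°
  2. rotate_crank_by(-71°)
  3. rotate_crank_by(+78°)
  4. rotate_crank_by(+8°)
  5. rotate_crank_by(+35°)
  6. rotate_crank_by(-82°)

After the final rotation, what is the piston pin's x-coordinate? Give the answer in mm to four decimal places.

set_geometry: r = 56 mm, L = 143 mm, e = 4 mm; θ ← 0°
rotate_crank_by(-71°): θ ← 0° -71° = -71°
rotate_crank_by(+78°): θ ← -71° +78° = 7°
rotate_crank_by(+8°): θ ← 7° +8° = 15°
rotate_crank_by(+35°): θ ← 15° +35° = 50°
rotate_crank_by(-82°): θ ← 50° -82° = -32°
crank pin P = (r cos θ, r sin θ) = (47.490693, -29.675479)
h = r sin θ − e = -29.675479 − 4 = -33.675479
x = r cos θ + √(L² − h²) = 47.490693 + √(20449.0 − 1134.0379) = 47.490693 + 138.978279 = 186.468973

186.4690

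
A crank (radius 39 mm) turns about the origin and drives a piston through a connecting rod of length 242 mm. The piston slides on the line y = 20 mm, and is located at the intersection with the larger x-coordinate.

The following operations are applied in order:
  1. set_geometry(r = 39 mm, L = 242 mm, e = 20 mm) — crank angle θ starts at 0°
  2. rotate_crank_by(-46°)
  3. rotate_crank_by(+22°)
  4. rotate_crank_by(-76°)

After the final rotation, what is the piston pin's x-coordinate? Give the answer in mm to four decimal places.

set_geometry: r = 39 mm, L = 242 mm, e = 20 mm; θ ← 0°
rotate_crank_by(-46°): θ ← 0° -46° = -46°
rotate_crank_by(+22°): θ ← -46° +22° = -24°
rotate_crank_by(-76°): θ ← -24° -76° = -100°
crank pin P = (r cos θ, r sin θ) = (-6.772279, -38.407502)
h = r sin θ − e = -38.407502 − 20 = -58.407502
x = r cos θ + √(L² − h²) = -6.772279 + √(58564.0 − 3411.4363) = -6.772279 + 234.845830 = 228.073551

228.0736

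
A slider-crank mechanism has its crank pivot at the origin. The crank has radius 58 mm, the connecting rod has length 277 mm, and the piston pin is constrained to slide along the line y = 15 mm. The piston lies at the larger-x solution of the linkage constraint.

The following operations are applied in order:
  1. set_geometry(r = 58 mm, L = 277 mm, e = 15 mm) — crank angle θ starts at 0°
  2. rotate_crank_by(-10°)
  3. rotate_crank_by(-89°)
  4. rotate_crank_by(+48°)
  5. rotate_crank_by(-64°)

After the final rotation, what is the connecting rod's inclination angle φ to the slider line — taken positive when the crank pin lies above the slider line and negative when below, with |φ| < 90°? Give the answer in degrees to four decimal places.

-14.1180

set_geometry: r = 58 mm, L = 277 mm, e = 15 mm; θ ← 0°
rotate_crank_by(-10°): θ ← 0° -10° = -10°
rotate_crank_by(-89°): θ ← -10° -89° = -99°
rotate_crank_by(+48°): θ ← -99° +48° = -51°
rotate_crank_by(-64°): θ ← -51° -64° = -115°
crank pin P = (r cos θ, r sin θ) = (-24.511859, -52.565852)
h = r sin θ − e = -52.565852 − 15 = -67.565852
sin φ = h / L = -67.565852 / 277 = -0.24392004
φ = arcsin(-0.24392004) = -14.118021°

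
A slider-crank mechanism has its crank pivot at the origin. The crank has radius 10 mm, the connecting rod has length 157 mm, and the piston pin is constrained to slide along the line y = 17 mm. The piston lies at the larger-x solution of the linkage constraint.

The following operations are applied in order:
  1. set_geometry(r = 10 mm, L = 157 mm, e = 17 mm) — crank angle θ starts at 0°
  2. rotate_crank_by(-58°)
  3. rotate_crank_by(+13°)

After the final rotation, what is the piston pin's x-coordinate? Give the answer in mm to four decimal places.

set_geometry: r = 10 mm, L = 157 mm, e = 17 mm; θ ← 0°
rotate_crank_by(-58°): θ ← 0° -58° = -58°
rotate_crank_by(+13°): θ ← -58° +13° = -45°
crank pin P = (r cos θ, r sin θ) = (7.071068, -7.071068)
h = r sin θ − e = -7.071068 − 17 = -24.071068
x = r cos θ + √(L² − h²) = 7.071068 + √(24649.0 − 579.4163) = 7.071068 + 155.143752 = 162.214820

162.2148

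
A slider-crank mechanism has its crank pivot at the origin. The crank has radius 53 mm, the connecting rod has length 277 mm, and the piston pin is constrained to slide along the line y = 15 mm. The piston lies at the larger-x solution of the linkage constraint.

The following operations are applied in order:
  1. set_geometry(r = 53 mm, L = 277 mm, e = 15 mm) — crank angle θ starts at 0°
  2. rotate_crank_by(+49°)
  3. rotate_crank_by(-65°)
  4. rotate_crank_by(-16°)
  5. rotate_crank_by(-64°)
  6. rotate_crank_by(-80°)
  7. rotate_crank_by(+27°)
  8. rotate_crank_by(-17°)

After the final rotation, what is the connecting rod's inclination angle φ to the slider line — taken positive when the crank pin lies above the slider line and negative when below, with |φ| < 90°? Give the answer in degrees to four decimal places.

set_geometry: r = 53 mm, L = 277 mm, e = 15 mm; θ ← 0°
rotate_crank_by(+49°): θ ← 0° +49° = 49°
rotate_crank_by(-65°): θ ← 49° -65° = -16°
rotate_crank_by(-16°): θ ← -16° -16° = -32°
rotate_crank_by(-64°): θ ← -32° -64° = -96°
rotate_crank_by(-80°): θ ← -96° -80° = -176°
rotate_crank_by(+27°): θ ← -176° +27° = -149°
rotate_crank_by(-17°): θ ← -149° -17° = -166°
crank pin P = (r cos θ, r sin θ) = (-51.425673, -12.821860)
h = r sin θ − e = -12.821860 − 15 = -27.821860
sin φ = h / L = -27.821860 / 277 = -0.10043993
φ = arcsin(-0.10043993) = -5.764504°

-5.7645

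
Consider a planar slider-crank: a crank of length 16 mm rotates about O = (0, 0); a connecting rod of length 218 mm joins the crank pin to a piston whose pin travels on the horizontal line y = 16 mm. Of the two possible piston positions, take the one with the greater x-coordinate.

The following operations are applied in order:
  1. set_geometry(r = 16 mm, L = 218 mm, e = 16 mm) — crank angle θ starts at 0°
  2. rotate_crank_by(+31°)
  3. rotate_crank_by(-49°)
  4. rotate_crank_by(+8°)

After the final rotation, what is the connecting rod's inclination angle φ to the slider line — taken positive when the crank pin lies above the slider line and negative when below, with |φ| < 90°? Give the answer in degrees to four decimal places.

-4.9415

set_geometry: r = 16 mm, L = 218 mm, e = 16 mm; θ ← 0°
rotate_crank_by(+31°): θ ← 0° +31° = 31°
rotate_crank_by(-49°): θ ← 31° -49° = -18°
rotate_crank_by(+8°): θ ← -18° +8° = -10°
crank pin P = (r cos θ, r sin θ) = (15.756924, -2.778371)
h = r sin θ − e = -2.778371 − 16 = -18.778371
sin φ = h / L = -18.778371 / 218 = -0.08613932
φ = arcsin(-0.08613932) = -4.941543°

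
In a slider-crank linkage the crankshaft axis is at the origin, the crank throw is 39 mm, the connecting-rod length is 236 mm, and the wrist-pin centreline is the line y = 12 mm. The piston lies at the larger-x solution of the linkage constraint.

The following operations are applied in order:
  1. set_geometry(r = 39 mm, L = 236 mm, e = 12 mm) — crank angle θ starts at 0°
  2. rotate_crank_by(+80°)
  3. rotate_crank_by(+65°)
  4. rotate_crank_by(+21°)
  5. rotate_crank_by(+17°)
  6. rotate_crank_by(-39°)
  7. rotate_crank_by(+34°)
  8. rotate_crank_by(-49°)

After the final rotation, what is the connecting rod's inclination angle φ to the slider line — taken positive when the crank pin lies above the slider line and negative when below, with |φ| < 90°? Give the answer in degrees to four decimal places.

set_geometry: r = 39 mm, L = 236 mm, e = 12 mm; θ ← 0°
rotate_crank_by(+80°): θ ← 0° +80° = 80°
rotate_crank_by(+65°): θ ← 80° +65° = 145°
rotate_crank_by(+21°): θ ← 145° +21° = 166°
rotate_crank_by(+17°): θ ← 166° +17° = 183°
rotate_crank_by(-39°): θ ← 183° -39° = 144°
rotate_crank_by(+34°): θ ← 144° +34° = 178°
rotate_crank_by(-49°): θ ← 178° -49° = 129°
crank pin P = (r cos θ, r sin θ) = (-24.543495, 30.308692)
h = r sin θ − e = 30.308692 − 12 = 18.308692
sin φ = h / L = 18.308692 / 236 = 0.07757921
φ = arcsin(0.07757921) = 4.449432°

4.4494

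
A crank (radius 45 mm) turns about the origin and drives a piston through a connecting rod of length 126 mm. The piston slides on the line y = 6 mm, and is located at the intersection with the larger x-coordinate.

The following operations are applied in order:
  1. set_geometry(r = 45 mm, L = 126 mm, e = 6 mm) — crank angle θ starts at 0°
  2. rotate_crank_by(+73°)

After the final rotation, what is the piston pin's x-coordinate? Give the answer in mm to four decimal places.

133.5914

set_geometry: r = 45 mm, L = 126 mm, e = 6 mm; θ ← 0°
rotate_crank_by(+73°): θ ← 0° +73° = 73°
crank pin P = (r cos θ, r sin θ) = (13.156727, 43.033714)
h = r sin θ − e = 43.033714 − 6 = 37.033714
x = r cos θ + √(L² − h²) = 13.156727 + √(15876.0 − 1371.4960) = 13.156727 + 120.434646 = 133.591373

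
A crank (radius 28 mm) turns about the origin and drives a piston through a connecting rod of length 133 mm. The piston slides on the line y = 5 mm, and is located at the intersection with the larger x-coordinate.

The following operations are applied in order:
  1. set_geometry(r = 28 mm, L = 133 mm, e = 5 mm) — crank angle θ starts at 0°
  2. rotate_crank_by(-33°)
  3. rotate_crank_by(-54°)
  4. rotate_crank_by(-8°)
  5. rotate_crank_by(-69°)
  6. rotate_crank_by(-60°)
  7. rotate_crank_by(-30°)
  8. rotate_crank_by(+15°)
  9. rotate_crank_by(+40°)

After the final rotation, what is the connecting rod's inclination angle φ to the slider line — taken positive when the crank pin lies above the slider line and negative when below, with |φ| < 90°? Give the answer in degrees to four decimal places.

1.7734

set_geometry: r = 28 mm, L = 133 mm, e = 5 mm; θ ← 0°
rotate_crank_by(-33°): θ ← 0° -33° = -33°
rotate_crank_by(-54°): θ ← -33° -54° = -87°
rotate_crank_by(-8°): θ ← -87° -8° = -95°
rotate_crank_by(-69°): θ ← -95° -69° = -164°
rotate_crank_by(-60°): θ ← -164° -60° = -224°
rotate_crank_by(-30°): θ ← -224° -30° = -254°
rotate_crank_by(+15°): θ ← -254° +15° = -239°
rotate_crank_by(+40°): θ ← -239° +40° = -199°
crank pin P = (r cos θ, r sin θ) = (-26.474520, 9.115908)
h = r sin θ − e = 9.115908 − 5 = 4.115908
sin φ = h / L = 4.115908 / 133 = 0.03094668
φ = arcsin(0.03094668) = 1.773397°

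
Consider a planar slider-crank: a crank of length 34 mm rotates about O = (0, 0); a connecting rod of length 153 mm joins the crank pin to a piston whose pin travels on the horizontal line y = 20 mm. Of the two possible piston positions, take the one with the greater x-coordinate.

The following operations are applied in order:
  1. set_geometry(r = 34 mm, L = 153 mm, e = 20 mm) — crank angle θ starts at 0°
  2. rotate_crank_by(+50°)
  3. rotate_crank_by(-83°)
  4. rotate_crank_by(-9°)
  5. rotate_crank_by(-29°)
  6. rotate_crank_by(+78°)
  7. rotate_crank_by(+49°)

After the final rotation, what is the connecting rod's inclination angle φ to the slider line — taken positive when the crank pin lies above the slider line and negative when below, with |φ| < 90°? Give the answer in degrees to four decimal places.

set_geometry: r = 34 mm, L = 153 mm, e = 20 mm; θ ← 0°
rotate_crank_by(+50°): θ ← 0° +50° = 50°
rotate_crank_by(-83°): θ ← 50° -83° = -33°
rotate_crank_by(-9°): θ ← -33° -9° = -42°
rotate_crank_by(-29°): θ ← -42° -29° = -71°
rotate_crank_by(+78°): θ ← -71° +78° = 7°
rotate_crank_by(+49°): θ ← 7° +49° = 56°
crank pin P = (r cos θ, r sin θ) = (19.012559, 28.187277)
h = r sin θ − e = 28.187277 − 20 = 8.187277
sin φ = h / L = 8.187277 / 153 = 0.05351162
φ = arcsin(0.05351162) = 3.067455°

3.0675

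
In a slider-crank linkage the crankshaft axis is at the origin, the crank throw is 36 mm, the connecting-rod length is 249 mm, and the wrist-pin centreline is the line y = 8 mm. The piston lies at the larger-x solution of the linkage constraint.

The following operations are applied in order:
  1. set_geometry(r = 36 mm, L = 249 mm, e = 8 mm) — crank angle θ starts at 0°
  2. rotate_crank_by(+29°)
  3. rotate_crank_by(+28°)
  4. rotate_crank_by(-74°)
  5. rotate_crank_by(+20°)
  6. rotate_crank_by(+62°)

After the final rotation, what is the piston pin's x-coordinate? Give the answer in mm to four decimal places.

262.9934

set_geometry: r = 36 mm, L = 249 mm, e = 8 mm; θ ← 0°
rotate_crank_by(+29°): θ ← 0° +29° = 29°
rotate_crank_by(+28°): θ ← 29° +28° = 57°
rotate_crank_by(-74°): θ ← 57° -74° = -17°
rotate_crank_by(+20°): θ ← -17° +20° = 3°
rotate_crank_by(+62°): θ ← 3° +62° = 65°
crank pin P = (r cos θ, r sin θ) = (15.214257, 32.627080)
h = r sin θ − e = 32.627080 − 8 = 24.627080
x = r cos θ + √(L² − h²) = 15.214257 + √(62001.0 − 606.4931) = 15.214257 + 247.779149 = 262.993407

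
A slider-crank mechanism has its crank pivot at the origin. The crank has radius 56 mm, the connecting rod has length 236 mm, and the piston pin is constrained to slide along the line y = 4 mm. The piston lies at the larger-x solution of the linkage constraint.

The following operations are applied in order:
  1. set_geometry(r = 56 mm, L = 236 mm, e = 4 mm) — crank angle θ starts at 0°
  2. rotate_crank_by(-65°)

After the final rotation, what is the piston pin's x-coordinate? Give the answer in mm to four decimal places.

253.2273

set_geometry: r = 56 mm, L = 236 mm, e = 4 mm; θ ← 0°
rotate_crank_by(-65°): θ ← 0° -65° = -65°
crank pin P = (r cos θ, r sin θ) = (23.666623, -50.753236)
h = r sin θ − e = -50.753236 − 4 = -54.753236
x = r cos θ + √(L² − h²) = 23.666623 + √(55696.0 − 2997.9169) = 23.666623 + 229.560631 = 253.227253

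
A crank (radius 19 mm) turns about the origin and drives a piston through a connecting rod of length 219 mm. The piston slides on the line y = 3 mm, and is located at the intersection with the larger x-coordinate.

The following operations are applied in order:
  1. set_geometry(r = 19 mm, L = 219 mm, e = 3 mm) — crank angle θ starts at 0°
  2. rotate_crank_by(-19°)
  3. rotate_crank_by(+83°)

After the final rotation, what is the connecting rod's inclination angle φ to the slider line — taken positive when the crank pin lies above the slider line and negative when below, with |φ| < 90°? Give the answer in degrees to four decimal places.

set_geometry: r = 19 mm, L = 219 mm, e = 3 mm; θ ← 0°
rotate_crank_by(-19°): θ ← 0° -19° = -19°
rotate_crank_by(+83°): θ ← -19° +83° = 64°
crank pin P = (r cos θ, r sin θ) = (8.329052, 17.077087)
h = r sin θ − e = 17.077087 − 3 = 14.077087
sin φ = h / L = 14.077087 / 219 = 0.06427894
φ = arcsin(0.06427894) = 3.685453°

3.6855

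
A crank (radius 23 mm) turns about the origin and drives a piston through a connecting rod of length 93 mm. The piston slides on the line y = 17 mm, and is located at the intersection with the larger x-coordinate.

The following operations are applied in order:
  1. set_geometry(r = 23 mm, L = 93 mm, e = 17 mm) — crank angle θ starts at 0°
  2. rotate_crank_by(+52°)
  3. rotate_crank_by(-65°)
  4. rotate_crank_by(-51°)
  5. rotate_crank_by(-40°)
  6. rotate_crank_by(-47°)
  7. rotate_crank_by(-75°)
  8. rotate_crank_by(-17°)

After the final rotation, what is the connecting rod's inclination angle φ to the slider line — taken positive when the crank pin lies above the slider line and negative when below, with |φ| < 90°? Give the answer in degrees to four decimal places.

2.1526

set_geometry: r = 23 mm, L = 93 mm, e = 17 mm; θ ← 0°
rotate_crank_by(+52°): θ ← 0° +52° = 52°
rotate_crank_by(-65°): θ ← 52° -65° = -13°
rotate_crank_by(-51°): θ ← -13° -51° = -64°
rotate_crank_by(-40°): θ ← -64° -40° = -104°
rotate_crank_by(-47°): θ ← -104° -47° = -151°
rotate_crank_by(-75°): θ ← -151° -75° = -226°
rotate_crank_by(-17°): θ ← -226° -17° = -243°
crank pin P = (r cos θ, r sin θ) = (-10.441781, 20.493150)
h = r sin θ − e = 20.493150 − 17 = 3.493150
sin φ = h / L = 3.493150 / 93 = 0.03756075
φ = arcsin(0.03756075) = 2.152579°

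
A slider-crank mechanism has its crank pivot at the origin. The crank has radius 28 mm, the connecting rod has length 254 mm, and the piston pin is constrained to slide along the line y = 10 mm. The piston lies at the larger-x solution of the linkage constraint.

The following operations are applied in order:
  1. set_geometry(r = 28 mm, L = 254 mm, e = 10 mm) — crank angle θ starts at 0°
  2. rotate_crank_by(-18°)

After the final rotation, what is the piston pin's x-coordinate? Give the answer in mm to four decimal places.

set_geometry: r = 28 mm, L = 254 mm, e = 10 mm; θ ← 0°
rotate_crank_by(-18°): θ ← 0° -18° = -18°
crank pin P = (r cos θ, r sin θ) = (26.629582, -8.652476)
h = r sin θ − e = -8.652476 − 10 = -18.652476
x = r cos θ + √(L² − h²) = 26.629582 + √(64516.0 − 347.9149) = 26.629582 + 253.314202 = 279.943785

279.9438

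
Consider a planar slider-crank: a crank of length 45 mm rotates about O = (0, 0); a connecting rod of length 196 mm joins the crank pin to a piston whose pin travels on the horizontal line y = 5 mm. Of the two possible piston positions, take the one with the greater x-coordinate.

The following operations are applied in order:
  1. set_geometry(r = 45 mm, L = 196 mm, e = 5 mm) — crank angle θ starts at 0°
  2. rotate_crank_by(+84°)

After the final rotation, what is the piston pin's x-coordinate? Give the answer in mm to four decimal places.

set_geometry: r = 45 mm, L = 196 mm, e = 5 mm; θ ← 0°
rotate_crank_by(+84°): θ ← 0° +84° = 84°
crank pin P = (r cos θ, r sin θ) = (4.703781, 44.753485)
h = r sin θ − e = 44.753485 − 5 = 39.753485
x = r cos θ + √(L² − h²) = 4.703781 + √(38416.0 − 1580.3396) = 4.703781 + 191.926185 = 196.629966

196.6300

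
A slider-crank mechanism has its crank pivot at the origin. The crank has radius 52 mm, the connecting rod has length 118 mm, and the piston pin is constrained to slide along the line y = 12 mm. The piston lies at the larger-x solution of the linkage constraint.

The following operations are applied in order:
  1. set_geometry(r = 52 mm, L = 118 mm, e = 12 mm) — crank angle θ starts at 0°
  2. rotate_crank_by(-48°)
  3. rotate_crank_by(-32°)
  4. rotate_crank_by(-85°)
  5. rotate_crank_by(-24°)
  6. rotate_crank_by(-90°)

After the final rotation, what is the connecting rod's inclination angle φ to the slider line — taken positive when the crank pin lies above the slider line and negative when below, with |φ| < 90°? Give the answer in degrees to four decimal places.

19.4848

set_geometry: r = 52 mm, L = 118 mm, e = 12 mm; θ ← 0°
rotate_crank_by(-48°): θ ← 0° -48° = -48°
rotate_crank_by(-32°): θ ← -48° -32° = -80°
rotate_crank_by(-85°): θ ← -80° -85° = -165°
rotate_crank_by(-24°): θ ← -165° -24° = -189°
rotate_crank_by(-90°): θ ← -189° -90° = -279°
crank pin P = (r cos θ, r sin θ) = (8.134592, 51.359794)
h = r sin θ − e = 51.359794 − 12 = 39.359794
sin φ = h / L = 39.359794 / 118 = 0.33355757
φ = arcsin(0.33355757) = 19.484849°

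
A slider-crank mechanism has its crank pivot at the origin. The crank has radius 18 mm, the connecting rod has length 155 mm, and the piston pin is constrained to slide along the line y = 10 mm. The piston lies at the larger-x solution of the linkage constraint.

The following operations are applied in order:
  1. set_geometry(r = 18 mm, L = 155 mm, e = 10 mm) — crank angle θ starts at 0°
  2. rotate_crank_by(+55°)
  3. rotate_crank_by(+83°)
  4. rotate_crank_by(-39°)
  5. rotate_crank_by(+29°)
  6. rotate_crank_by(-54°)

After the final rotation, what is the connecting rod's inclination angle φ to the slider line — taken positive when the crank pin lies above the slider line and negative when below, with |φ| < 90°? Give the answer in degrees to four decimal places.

set_geometry: r = 18 mm, L = 155 mm, e = 10 mm; θ ← 0°
rotate_crank_by(+55°): θ ← 0° +55° = 55°
rotate_crank_by(+83°): θ ← 55° +83° = 138°
rotate_crank_by(-39°): θ ← 138° -39° = 99°
rotate_crank_by(+29°): θ ← 99° +29° = 128°
rotate_crank_by(-54°): θ ← 128° -54° = 74°
crank pin P = (r cos θ, r sin θ) = (4.961472, 17.302711)
h = r sin θ − e = 17.302711 − 10 = 7.302711
sin φ = h / L = 7.302711 / 155 = 0.04711426
φ = arcsin(0.04711426) = 2.700448°

2.7004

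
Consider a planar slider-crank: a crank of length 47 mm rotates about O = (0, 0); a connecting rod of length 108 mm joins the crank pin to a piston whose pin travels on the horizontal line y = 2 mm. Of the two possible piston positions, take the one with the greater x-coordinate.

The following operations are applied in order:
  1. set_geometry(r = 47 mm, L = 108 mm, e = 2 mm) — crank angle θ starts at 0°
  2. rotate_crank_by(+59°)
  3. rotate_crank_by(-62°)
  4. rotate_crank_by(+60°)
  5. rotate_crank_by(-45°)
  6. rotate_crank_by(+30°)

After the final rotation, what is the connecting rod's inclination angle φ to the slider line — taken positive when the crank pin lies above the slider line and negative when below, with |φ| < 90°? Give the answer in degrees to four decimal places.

set_geometry: r = 47 mm, L = 108 mm, e = 2 mm; θ ← 0°
rotate_crank_by(+59°): θ ← 0° +59° = 59°
rotate_crank_by(-62°): θ ← 59° -62° = -3°
rotate_crank_by(+60°): θ ← -3° +60° = 57°
rotate_crank_by(-45°): θ ← 57° -45° = 12°
rotate_crank_by(+30°): θ ← 12° +30° = 42°
crank pin P = (r cos θ, r sin θ) = (34.927807, 31.449138)
h = r sin θ − e = 31.449138 − 2 = 29.449138
sin φ = h / L = 29.449138 / 108 = 0.27267721
φ = arcsin(0.27267721) = 15.823639°

15.8236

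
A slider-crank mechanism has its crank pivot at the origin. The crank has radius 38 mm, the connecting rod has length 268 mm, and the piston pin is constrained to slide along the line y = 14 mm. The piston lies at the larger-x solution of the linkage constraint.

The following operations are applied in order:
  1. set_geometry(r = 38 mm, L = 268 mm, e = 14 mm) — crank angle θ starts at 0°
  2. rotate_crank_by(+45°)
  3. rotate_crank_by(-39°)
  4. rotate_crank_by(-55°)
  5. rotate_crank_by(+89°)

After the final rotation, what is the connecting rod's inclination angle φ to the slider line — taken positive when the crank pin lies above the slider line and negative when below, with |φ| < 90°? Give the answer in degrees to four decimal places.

set_geometry: r = 38 mm, L = 268 mm, e = 14 mm; θ ← 0°
rotate_crank_by(+45°): θ ← 0° +45° = 45°
rotate_crank_by(-39°): θ ← 45° -39° = 6°
rotate_crank_by(-55°): θ ← 6° -55° = -49°
rotate_crank_by(+89°): θ ← -49° +89° = 40°
crank pin P = (r cos θ, r sin θ) = (29.109689, 24.425929)
h = r sin θ − e = 24.425929 − 14 = 10.425929
sin φ = h / L = 10.425929 / 268 = 0.03890272
φ = arcsin(0.03890272) = 2.229524°

2.2295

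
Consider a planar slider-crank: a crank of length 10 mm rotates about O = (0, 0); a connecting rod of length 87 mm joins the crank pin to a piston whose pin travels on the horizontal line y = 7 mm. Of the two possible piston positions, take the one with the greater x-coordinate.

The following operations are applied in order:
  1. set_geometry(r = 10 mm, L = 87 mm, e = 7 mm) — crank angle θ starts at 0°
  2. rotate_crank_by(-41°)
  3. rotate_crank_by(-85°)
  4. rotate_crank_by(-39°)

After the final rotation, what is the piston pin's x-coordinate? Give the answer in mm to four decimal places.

set_geometry: r = 10 mm, L = 87 mm, e = 7 mm; θ ← 0°
rotate_crank_by(-41°): θ ← 0° -41° = -41°
rotate_crank_by(-85°): θ ← -41° -85° = -126°
rotate_crank_by(-39°): θ ← -126° -39° = -165°
crank pin P = (r cos θ, r sin θ) = (-9.659258, -2.588190)
h = r sin θ − e = -2.588190 − 7 = -9.588190
x = r cos θ + √(L² − h²) = -9.659258 + √(7569.0 − 91.9334) = -9.659258 + 86.470033 = 76.810775

76.8108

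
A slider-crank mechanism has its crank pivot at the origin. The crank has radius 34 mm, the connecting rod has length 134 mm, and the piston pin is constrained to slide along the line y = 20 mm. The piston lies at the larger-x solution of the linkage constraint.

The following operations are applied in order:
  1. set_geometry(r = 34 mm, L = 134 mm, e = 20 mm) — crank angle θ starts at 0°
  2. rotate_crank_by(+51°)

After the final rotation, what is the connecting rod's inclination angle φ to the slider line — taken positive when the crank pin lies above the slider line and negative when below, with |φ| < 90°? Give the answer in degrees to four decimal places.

2.7474

set_geometry: r = 34 mm, L = 134 mm, e = 20 mm; θ ← 0°
rotate_crank_by(+51°): θ ← 0° +51° = 51°
crank pin P = (r cos θ, r sin θ) = (21.396893, 26.422963)
h = r sin θ − e = 26.422963 − 20 = 6.422963
sin φ = h / L = 6.422963 / 134 = 0.04793256
φ = arcsin(0.04793256) = 2.747386°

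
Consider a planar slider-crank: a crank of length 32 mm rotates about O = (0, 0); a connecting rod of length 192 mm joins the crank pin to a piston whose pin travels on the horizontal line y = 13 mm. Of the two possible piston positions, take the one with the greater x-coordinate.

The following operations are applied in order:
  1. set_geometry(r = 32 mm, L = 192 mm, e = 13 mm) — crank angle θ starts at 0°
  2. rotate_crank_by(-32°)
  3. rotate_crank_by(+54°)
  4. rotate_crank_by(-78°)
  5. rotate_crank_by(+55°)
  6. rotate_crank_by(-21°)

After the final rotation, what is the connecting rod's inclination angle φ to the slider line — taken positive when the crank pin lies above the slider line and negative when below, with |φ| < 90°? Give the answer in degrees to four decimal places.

set_geometry: r = 32 mm, L = 192 mm, e = 13 mm; θ ← 0°
rotate_crank_by(-32°): θ ← 0° -32° = -32°
rotate_crank_by(+54°): θ ← -32° +54° = 22°
rotate_crank_by(-78°): θ ← 22° -78° = -56°
rotate_crank_by(+55°): θ ← -56° +55° = -1°
rotate_crank_by(-21°): θ ← -1° -21° = -22°
crank pin P = (r cos θ, r sin θ) = (29.669883, -11.987411)
h = r sin θ − e = -11.987411 − 13 = -24.987411
sin φ = h / L = -24.987411 / 192 = -0.13014277
φ = arcsin(-0.13014277) = -7.477842°

-7.4778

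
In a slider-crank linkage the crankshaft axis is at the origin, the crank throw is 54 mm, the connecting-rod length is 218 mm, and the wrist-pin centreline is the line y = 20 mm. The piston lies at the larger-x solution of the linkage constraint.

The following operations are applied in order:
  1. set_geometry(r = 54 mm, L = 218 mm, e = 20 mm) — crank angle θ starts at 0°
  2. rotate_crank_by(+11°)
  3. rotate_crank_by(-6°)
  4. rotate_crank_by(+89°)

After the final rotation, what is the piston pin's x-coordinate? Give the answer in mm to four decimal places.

211.5862

set_geometry: r = 54 mm, L = 218 mm, e = 20 mm; θ ← 0°
rotate_crank_by(+11°): θ ← 0° +11° = 11°
rotate_crank_by(-6°): θ ← 11° -6° = 5°
rotate_crank_by(+89°): θ ← 5° +89° = 94°
crank pin P = (r cos θ, r sin θ) = (-3.766850, 53.868459)
h = r sin θ − e = 53.868459 − 20 = 33.868459
x = r cos θ + √(L² − h²) = -3.766850 + √(47524.0 − 1147.0725) = -3.766850 + 215.353030 = 211.586180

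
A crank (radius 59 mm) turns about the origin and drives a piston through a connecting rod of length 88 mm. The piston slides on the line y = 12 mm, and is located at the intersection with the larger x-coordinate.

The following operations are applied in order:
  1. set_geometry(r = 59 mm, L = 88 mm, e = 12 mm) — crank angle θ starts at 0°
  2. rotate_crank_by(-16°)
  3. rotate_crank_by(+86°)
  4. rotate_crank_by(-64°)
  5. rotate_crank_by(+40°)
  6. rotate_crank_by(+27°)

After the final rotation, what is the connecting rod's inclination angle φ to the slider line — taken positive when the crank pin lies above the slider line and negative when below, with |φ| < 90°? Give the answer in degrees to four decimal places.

set_geometry: r = 59 mm, L = 88 mm, e = 12 mm; θ ← 0°
rotate_crank_by(-16°): θ ← 0° -16° = -16°
rotate_crank_by(+86°): θ ← -16° +86° = 70°
rotate_crank_by(-64°): θ ← 70° -64° = 6°
rotate_crank_by(+40°): θ ← 6° +40° = 46°
rotate_crank_by(+27°): θ ← 46° +27° = 73°
crank pin P = (r cos θ, r sin θ) = (17.249931, 56.421981)
h = r sin θ − e = 56.421981 − 12 = 44.421981
sin φ = h / L = 44.421981 / 88 = 0.50479523
φ = arcsin(0.50479523) = 30.317760°

30.3178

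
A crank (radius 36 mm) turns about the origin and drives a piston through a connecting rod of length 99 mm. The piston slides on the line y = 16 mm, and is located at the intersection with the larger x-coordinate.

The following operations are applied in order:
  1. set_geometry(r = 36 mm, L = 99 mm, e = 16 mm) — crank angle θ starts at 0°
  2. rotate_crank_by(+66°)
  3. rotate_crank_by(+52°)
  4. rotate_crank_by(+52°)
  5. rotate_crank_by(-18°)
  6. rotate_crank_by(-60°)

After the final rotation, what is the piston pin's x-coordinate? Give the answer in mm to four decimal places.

95.7069

set_geometry: r = 36 mm, L = 99 mm, e = 16 mm; θ ← 0°
rotate_crank_by(+66°): θ ← 0° +66° = 66°
rotate_crank_by(+52°): θ ← 66° +52° = 118°
rotate_crank_by(+52°): θ ← 118° +52° = 170°
rotate_crank_by(-18°): θ ← 170° -18° = 152°
rotate_crank_by(-60°): θ ← 152° -60° = 92°
crank pin P = (r cos θ, r sin θ) = (-1.256382, 35.978070)
h = r sin θ − e = 35.978070 − 16 = 19.978070
x = r cos θ + √(L² − h²) = -1.256382 + √(9801.0 − 399.1233) = -1.256382 + 96.963275 = 95.706893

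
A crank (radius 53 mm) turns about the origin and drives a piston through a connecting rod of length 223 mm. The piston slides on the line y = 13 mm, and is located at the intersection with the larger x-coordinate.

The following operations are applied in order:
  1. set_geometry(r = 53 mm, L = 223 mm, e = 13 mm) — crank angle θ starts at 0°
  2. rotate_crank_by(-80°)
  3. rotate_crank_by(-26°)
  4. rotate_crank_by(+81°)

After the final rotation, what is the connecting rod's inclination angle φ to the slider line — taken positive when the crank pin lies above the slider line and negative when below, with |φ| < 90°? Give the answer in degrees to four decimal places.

set_geometry: r = 53 mm, L = 223 mm, e = 13 mm; θ ← 0°
rotate_crank_by(-80°): θ ← 0° -80° = -80°
rotate_crank_by(-26°): θ ← -80° -26° = -106°
rotate_crank_by(+81°): θ ← -106° +81° = -25°
crank pin P = (r cos θ, r sin θ) = (48.034313, -22.398768)
h = r sin θ − e = -22.398768 − 13 = -35.398768
sin φ = h / L = -35.398768 / 223 = -0.15873887
φ = arcsin(-0.15873887) = -9.133703°

-9.1337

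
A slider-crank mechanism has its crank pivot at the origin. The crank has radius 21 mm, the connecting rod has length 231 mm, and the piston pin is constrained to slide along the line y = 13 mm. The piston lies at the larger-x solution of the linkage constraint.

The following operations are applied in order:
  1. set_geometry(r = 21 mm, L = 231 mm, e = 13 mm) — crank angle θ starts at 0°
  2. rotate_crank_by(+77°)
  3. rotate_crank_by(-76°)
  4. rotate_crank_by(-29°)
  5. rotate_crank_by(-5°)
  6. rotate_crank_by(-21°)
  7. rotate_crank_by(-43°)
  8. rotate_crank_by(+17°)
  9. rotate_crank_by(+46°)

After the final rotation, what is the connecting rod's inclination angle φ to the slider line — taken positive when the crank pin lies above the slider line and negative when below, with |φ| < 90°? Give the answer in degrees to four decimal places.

set_geometry: r = 21 mm, L = 231 mm, e = 13 mm; θ ← 0°
rotate_crank_by(+77°): θ ← 0° +77° = 77°
rotate_crank_by(-76°): θ ← 77° -76° = 1°
rotate_crank_by(-29°): θ ← 1° -29° = -28°
rotate_crank_by(-5°): θ ← -28° -5° = -33°
rotate_crank_by(-21°): θ ← -33° -21° = -54°
rotate_crank_by(-43°): θ ← -54° -43° = -97°
rotate_crank_by(+17°): θ ← -97° +17° = -80°
rotate_crank_by(+46°): θ ← -80° +46° = -34°
crank pin P = (r cos θ, r sin θ) = (17.409789, -11.743051)
h = r sin θ − e = -11.743051 − 13 = -24.743051
sin φ = h / L = -24.743051 / 231 = -0.10711277
φ = arcsin(-0.10711277) = -6.148906°

-6.1489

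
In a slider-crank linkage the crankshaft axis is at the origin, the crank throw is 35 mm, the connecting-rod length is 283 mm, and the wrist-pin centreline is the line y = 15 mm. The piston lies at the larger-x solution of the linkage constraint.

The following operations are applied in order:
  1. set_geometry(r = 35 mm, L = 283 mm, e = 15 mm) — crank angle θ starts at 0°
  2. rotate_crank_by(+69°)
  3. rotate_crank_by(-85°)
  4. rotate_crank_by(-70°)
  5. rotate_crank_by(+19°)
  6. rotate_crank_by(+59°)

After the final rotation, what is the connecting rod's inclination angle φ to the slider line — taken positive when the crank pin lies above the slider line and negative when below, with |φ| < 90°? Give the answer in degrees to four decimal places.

-4.0264

set_geometry: r = 35 mm, L = 283 mm, e = 15 mm; θ ← 0°
rotate_crank_by(+69°): θ ← 0° +69° = 69°
rotate_crank_by(-85°): θ ← 69° -85° = -16°
rotate_crank_by(-70°): θ ← -16° -70° = -86°
rotate_crank_by(+19°): θ ← -86° +19° = -67°
rotate_crank_by(+59°): θ ← -67° +59° = -8°
crank pin P = (r cos θ, r sin θ) = (34.659382, -4.871059)
h = r sin θ − e = -4.871059 − 15 = -19.871059
sin φ = h / L = -19.871059 / 283 = -0.07021575
φ = arcsin(-0.07021575) = -4.026380°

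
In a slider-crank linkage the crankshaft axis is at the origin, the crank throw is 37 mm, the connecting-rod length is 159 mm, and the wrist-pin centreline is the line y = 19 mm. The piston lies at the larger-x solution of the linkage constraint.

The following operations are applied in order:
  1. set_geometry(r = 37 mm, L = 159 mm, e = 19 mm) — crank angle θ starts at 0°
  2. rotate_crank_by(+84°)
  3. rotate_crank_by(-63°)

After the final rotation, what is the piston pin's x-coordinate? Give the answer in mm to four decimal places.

set_geometry: r = 37 mm, L = 159 mm, e = 19 mm; θ ← 0°
rotate_crank_by(+84°): θ ← 0° +84° = 84°
rotate_crank_by(-63°): θ ← 84° -63° = 21°
crank pin P = (r cos θ, r sin θ) = (34.542476, 13.259614)
h = r sin θ − e = 13.259614 − 19 = -5.740386
x = r cos θ + √(L² − h²) = 34.542476 + √(25281.0 − 32.9520) = 34.542476 + 158.896343 = 193.438819

193.4388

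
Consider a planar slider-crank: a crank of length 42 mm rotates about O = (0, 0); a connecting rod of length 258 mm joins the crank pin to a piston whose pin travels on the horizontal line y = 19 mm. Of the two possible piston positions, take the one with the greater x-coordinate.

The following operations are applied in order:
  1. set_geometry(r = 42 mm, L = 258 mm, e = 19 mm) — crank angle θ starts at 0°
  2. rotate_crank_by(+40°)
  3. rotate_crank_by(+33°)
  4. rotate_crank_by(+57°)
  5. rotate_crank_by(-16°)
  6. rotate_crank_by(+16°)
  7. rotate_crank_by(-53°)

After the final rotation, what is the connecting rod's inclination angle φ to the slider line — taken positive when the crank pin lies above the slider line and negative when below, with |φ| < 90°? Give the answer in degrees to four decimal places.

set_geometry: r = 42 mm, L = 258 mm, e = 19 mm; θ ← 0°
rotate_crank_by(+40°): θ ← 0° +40° = 40°
rotate_crank_by(+33°): θ ← 40° +33° = 73°
rotate_crank_by(+57°): θ ← 73° +57° = 130°
rotate_crank_by(-16°): θ ← 130° -16° = 114°
rotate_crank_by(+16°): θ ← 114° +16° = 130°
rotate_crank_by(-53°): θ ← 130° -53° = 77°
crank pin P = (r cos θ, r sin θ) = (9.447944, 40.923543)
h = r sin θ − e = 40.923543 − 19 = 21.923543
sin φ = h / L = 21.923543 / 258 = 0.08497497
φ = arcsin(0.08497497) = 4.874586°

4.8746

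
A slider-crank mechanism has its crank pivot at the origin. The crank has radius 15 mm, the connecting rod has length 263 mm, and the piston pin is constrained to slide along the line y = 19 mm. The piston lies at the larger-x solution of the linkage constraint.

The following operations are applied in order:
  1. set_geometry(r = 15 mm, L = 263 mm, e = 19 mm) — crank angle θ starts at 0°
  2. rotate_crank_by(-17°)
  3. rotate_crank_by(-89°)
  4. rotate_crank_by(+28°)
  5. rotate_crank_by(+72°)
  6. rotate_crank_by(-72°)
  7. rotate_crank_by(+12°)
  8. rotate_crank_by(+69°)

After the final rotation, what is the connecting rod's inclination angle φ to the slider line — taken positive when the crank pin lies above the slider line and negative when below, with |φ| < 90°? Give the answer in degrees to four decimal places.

-3.9714

set_geometry: r = 15 mm, L = 263 mm, e = 19 mm; θ ← 0°
rotate_crank_by(-17°): θ ← 0° -17° = -17°
rotate_crank_by(-89°): θ ← -17° -89° = -106°
rotate_crank_by(+28°): θ ← -106° +28° = -78°
rotate_crank_by(+72°): θ ← -78° +72° = -6°
rotate_crank_by(-72°): θ ← -6° -72° = -78°
rotate_crank_by(+12°): θ ← -78° +12° = -66°
rotate_crank_by(+69°): θ ← -66° +69° = 3°
crank pin P = (r cos θ, r sin θ) = (14.979443, 0.785039)
h = r sin θ − e = 0.785039 − 19 = -18.214961
sin φ = h / L = -18.214961 / 263 = -0.06925841
φ = arcsin(-0.06925841) = -3.971394°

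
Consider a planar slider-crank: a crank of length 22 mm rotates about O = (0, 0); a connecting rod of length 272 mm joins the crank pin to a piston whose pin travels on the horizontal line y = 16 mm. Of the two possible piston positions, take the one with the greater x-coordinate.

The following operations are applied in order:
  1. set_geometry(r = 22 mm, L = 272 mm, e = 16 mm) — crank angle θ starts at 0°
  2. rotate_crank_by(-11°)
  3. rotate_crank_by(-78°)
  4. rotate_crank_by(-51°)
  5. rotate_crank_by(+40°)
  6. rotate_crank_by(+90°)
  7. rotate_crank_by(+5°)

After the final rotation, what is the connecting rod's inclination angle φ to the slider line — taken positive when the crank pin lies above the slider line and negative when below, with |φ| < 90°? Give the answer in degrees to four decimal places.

-3.7770

set_geometry: r = 22 mm, L = 272 mm, e = 16 mm; θ ← 0°
rotate_crank_by(-11°): θ ← 0° -11° = -11°
rotate_crank_by(-78°): θ ← -11° -78° = -89°
rotate_crank_by(-51°): θ ← -89° -51° = -140°
rotate_crank_by(+40°): θ ← -140° +40° = -100°
rotate_crank_by(+90°): θ ← -100° +90° = -10°
rotate_crank_by(+5°): θ ← -10° +5° = -5°
crank pin P = (r cos θ, r sin θ) = (21.916283, -1.917426)
h = r sin θ − e = -1.917426 − 16 = -17.917426
sin φ = h / L = -17.917426 / 272 = -0.06587289
φ = arcsin(-0.06587289) = -3.776974°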